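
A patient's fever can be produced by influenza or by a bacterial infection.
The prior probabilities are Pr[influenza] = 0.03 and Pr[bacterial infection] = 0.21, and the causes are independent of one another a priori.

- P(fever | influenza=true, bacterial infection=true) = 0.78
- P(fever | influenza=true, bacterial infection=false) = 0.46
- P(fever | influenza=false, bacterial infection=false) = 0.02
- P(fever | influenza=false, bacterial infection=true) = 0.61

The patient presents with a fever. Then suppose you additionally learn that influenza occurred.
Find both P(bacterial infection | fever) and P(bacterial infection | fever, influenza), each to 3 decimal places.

P(bacterial infection | fever) ≈ 0.831; P(bacterial infection | fever, influenza) ≈ 0.311

For the numerator, keep only bacterial infection=true terms: 0.124257 + 0.004914 = 0.129171
Denominator P(fever): 0.02·0.97·0.79 + 0.61·0.97·0.21 + 0.46·0.03·0.79 + 0.78·0.03·0.21 = 0.155399
Posterior = 0.129171 / 0.155399 ≈ 0.831

Now also conditioning on influenza=true:
P(fever | influenza) = 0.46*0.79 + 0.78*0.21 = 0.363400 + 0.163800 = 0.527200
The bacterial infection-present share is 0.78*0.21 = 0.163800.
So P(bacterial infection | fever, influenza) = 0.163800/0.527200 ≈ 0.311.
This is intercausal reasoning (explaining away): once influenza accounts for the fever, bacterial infection becomes less likely.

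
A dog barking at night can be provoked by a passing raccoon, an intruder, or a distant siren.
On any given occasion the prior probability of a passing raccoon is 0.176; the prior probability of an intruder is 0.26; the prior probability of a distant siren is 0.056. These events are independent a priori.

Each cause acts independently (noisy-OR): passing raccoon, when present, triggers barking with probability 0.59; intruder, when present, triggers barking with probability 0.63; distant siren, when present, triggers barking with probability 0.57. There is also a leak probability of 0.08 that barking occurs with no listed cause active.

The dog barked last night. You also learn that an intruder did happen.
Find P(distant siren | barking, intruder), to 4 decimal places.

Under noisy-OR, P(barking | causes) = 1 − (1−0.08)·∏(1−qᵢ) over the active causes.
Numerator (weight on configurations with distant siren): 0.039390 + 0.009265 = 0.048655
Denominator P(barking | intruder): 0.6596·0.824·0.944 + 0.853628·0.824·0.056 + 0.860436·0.176·0.944 + 0.939987·0.176·0.056 = 0.704685
Posterior = 0.048655 / 0.704685 ≈ 0.0690

P(distant siren | barking, intruder) ≈ 0.0690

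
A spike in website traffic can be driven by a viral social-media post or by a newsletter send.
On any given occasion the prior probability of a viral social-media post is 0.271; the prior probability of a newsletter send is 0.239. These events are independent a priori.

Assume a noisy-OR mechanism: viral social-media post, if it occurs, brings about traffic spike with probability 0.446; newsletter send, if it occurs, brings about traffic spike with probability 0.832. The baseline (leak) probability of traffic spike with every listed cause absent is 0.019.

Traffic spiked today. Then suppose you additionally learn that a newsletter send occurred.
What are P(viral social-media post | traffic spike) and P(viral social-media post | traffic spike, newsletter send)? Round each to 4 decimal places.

Under noisy-OR, P(traffic spike | causes) = 1 − (1−0.019)·∏(1−qᵢ) over the active causes.
P(traffic spike) = 0.019*0.729*0.761 + 0.835192*0.729*0.239 + 0.456526*0.271*0.761 + 0.908696*0.271*0.239 = 0.010541 + 0.145516 + 0.094150 + 0.058855 = 0.309062
The viral social-media post-present share is 0.094150 + 0.058855 = 0.153005.
P(viral social-media post | traffic spike) = 0.153005 / 0.309062 ≈ 0.4951

With the extra evidence:
Weight on viral social-media post=true, given the evidence: 0.908696·0.271 = 0.246257
Denominator P(traffic spike | newsletter send): 0.835192·0.729 + 0.908696·0.271 = 0.855112
Posterior = 0.246257 / 0.855112 ≈ 0.2880
This is intercausal reasoning (explaining away): once newsletter send accounts for the traffic spike, viral social-media post becomes less likely.

P(viral social-media post | traffic spike) ≈ 0.4951; P(viral social-media post | traffic spike, newsletter send) ≈ 0.2880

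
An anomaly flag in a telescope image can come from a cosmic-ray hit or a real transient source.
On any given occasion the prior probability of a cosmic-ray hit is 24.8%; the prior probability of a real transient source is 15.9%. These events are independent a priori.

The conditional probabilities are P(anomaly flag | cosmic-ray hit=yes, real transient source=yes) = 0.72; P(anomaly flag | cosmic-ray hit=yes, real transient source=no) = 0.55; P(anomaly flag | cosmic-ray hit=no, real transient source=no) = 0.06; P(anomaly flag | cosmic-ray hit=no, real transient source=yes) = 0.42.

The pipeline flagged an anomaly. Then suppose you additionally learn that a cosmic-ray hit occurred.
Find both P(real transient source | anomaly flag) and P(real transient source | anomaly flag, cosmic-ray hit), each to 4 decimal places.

For the numerator, keep only real transient source=true terms: 0.050219 + 0.028391 = 0.078610
The normalizing constant is 0.06*0.752*0.841 + 0.42*0.752*0.159 + 0.55*0.248*0.841 + 0.72*0.248*0.159 = 0.231268
P(real transient source | anomaly flag) = 0.078610/0.231268 ≈ 0.3399

With the extra evidence:
Numerator (weight on configurations with real transient source): 0.72*0.159 = 0.114480
Denominator P(anomaly flag | cosmic-ray hit): 0.55*0.841 + 0.72*0.159 = 0.577030
P(real transient source | anomaly flag, cosmic-ray hit) = 0.114480/0.577030 ≈ 0.1984

P(real transient source | anomaly flag) ≈ 0.3399; P(real transient source | anomaly flag, cosmic-ray hit) ≈ 0.1984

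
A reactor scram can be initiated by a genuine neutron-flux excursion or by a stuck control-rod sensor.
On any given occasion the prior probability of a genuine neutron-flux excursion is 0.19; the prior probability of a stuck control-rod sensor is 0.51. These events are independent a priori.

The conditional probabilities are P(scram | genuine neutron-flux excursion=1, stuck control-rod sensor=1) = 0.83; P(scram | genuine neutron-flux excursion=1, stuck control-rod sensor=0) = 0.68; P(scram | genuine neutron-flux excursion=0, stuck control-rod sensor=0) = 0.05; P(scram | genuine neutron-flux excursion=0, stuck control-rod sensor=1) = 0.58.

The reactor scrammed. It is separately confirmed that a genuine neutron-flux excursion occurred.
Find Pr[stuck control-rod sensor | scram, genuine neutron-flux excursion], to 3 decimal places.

Weight on stuck control-rod sensor=true, given the evidence: 0.83×0.51 = 0.423300
Denominator P(scram | genuine neutron-flux excursion): 0.68×0.49 + 0.83×0.51 = 0.756500
P(stuck control-rod sensor | scram, genuine neutron-flux excursion) = 0.423300/0.756500 ≈ 0.560

Pr[stuck control-rod sensor | scram, genuine neutron-flux excursion] ≈ 0.560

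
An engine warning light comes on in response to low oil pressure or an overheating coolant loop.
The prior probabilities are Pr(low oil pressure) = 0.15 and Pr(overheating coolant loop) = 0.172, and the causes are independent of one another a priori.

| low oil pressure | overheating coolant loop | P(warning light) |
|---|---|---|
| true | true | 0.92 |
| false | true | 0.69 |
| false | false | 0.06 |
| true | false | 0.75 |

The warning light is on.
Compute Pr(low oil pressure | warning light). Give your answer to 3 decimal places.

Pr(low oil pressure | warning light) ≈ 0.450

P(warning light) = 0.06·0.85·0.828 + 0.69·0.85·0.172 + 0.75·0.15·0.828 + 0.92·0.15·0.172 = 0.042228 + 0.100878 + 0.093150 + 0.023736 = 0.259992
The low oil pressure-present share is 0.093150 + 0.023736 = 0.116886.
So P(low oil pressure | warning light) = 0.116886/0.259992 ≈ 0.450.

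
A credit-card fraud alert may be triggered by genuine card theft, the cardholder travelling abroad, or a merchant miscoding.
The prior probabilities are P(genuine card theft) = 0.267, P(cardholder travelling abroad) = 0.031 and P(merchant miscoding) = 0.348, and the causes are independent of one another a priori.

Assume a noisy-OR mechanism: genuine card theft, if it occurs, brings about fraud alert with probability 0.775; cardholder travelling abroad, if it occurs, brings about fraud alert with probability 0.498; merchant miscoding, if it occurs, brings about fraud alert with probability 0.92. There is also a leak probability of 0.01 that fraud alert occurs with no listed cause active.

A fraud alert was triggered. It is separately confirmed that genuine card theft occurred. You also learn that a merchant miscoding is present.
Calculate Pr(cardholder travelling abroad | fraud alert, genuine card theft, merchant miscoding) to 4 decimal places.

Pr(cardholder travelling abroad | fraud alert, genuine card theft, merchant miscoding) ≈ 0.0313

Under noisy-OR, P(fraud alert | causes) = 1 − (1−0.01)·∏(1−qᵢ) over the active causes.
For the numerator, keep only cardholder travelling abroad=true terms: 0.991054·0.031 = 0.030723
Denominator P(fraud alert | genuine card theft, merchant miscoding): 0.98218·0.969 + 0.991054·0.031 = 0.982455
Posterior = 0.030723 / 0.982455 ≈ 0.0313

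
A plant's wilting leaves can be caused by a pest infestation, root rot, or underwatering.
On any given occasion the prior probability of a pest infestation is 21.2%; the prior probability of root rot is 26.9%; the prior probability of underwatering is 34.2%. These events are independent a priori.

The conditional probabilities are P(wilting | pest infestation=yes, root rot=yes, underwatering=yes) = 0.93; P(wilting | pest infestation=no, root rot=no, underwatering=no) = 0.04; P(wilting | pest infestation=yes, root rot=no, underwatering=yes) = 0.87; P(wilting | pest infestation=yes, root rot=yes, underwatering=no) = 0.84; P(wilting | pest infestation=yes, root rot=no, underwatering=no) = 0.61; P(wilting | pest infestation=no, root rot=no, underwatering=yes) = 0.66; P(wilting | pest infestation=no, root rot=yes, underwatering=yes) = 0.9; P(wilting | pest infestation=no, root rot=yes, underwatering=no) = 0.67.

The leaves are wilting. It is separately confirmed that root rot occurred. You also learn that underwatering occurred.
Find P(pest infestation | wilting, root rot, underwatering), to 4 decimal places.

P(pest infestation | wilting, root rot, underwatering) ≈ 0.2175

For the numerator, keep only pest infestation=true terms: 0.93*0.212 = 0.197160
Denominator P(wilting | root rot, underwatering): 0.9*0.788 + 0.93*0.212 = 0.906360
P(pest infestation | wilting, root rot, underwatering) = 0.197160/0.906360 ≈ 0.2175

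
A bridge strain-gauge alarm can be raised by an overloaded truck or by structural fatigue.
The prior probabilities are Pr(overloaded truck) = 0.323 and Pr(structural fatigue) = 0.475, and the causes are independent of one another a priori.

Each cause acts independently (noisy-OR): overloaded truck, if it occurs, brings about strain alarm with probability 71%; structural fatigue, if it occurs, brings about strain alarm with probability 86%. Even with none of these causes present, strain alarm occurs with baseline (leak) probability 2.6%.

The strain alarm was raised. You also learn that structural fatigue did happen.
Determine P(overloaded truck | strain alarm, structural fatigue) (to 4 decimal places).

Under noisy-OR, P(strain alarm | causes) = 1 − (1−0.026)·∏(1−qᵢ) over the active causes.
Enumerate both values of overloaded truck and weight by the priors:
  P(strain alarm | structural fatigue) = 0.86364×0.677 + 0.960456×0.323
        = 0.584684 + 0.310227 = 0.894911
Configurations with overloaded truck contribute 0.310227, so
  P(overloaded truck | strain alarm, structural fatigue) = 0.310227 / 0.894911 ≈ 0.3467

P(overloaded truck | strain alarm, structural fatigue) ≈ 0.3467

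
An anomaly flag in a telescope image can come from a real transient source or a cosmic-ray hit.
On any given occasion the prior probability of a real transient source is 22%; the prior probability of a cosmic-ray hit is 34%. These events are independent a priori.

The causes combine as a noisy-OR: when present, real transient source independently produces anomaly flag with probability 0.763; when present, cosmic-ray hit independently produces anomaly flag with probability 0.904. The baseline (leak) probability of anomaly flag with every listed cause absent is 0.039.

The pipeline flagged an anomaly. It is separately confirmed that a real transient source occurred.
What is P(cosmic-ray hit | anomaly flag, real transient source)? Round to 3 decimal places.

P(cosmic-ray hit | anomaly flag, real transient source) ≈ 0.395

Under noisy-OR, P(anomaly flag | causes) = 1 − (1−0.039)·∏(1−qᵢ) over the active causes.
P(anomaly flag | real transient source) = 0.772243*0.66 + 0.978135*0.34 = 0.509680 + 0.332566 = 0.842246
Of this, 0.332566 comes from 0.978135*0.34 (the cosmic-ray hit=true cases).
So P(cosmic-ray hit | anomaly flag, real transient source) = 0.332566/0.842246 ≈ 0.395.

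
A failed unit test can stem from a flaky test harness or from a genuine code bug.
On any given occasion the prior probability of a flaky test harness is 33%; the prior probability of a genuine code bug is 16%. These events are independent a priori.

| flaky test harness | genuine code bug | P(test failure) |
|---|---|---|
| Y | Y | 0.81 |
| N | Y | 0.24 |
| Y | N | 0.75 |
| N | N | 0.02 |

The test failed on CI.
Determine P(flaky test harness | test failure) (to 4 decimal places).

P(flaky test harness | test failure) ≈ 0.8714

P(test failure) = 0.02·0.67·0.84 + 0.24·0.67·0.16 + 0.75·0.33·0.84 + 0.81·0.33·0.16 = 0.011256 + 0.025728 + 0.207900 + 0.042768 = 0.287652
Restricting to configurations with flaky test harness present: 0.207900 + 0.042768 = 0.250668.
P(flaky test harness | test failure) = 0.250668 / 0.287652 ≈ 0.8714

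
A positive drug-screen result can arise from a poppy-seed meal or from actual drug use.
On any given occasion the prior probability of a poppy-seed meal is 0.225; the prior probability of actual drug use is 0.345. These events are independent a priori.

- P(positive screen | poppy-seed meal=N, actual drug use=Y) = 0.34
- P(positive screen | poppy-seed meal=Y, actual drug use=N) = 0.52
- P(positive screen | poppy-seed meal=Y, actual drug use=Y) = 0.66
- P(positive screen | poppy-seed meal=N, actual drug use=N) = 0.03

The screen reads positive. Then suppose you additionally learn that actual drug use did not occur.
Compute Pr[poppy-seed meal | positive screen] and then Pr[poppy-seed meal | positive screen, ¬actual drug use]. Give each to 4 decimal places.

For the numerator, keep only poppy-seed meal=true terms: 0.076635 + 0.051233 = 0.127868
Normalizer over all consistent configurations: 0.03*0.775*0.655 + 0.34*0.775*0.345 + 0.52*0.225*0.655 + 0.66*0.225*0.345 = 0.234005
P(poppy-seed meal | positive screen) = 0.127868/0.234005 ≈ 0.5464

Now also conditioning on actual drug use≠true:
Numerator (weight on configurations with poppy-seed meal): 0.52*0.225 = 0.117000
Denominator P(positive screen | ¬actual drug use): 0.03*0.775 + 0.52*0.225 = 0.140250
P(poppy-seed meal | positive screen, ¬actual drug use) = 0.117000/0.140250 ≈ 0.8342
Ruling out actual drug use raises the posterior on poppy-seed meal — the flip side of explaining away.

Pr[poppy-seed meal | positive screen] ≈ 0.5464; Pr[poppy-seed meal | positive screen, ¬actual drug use] ≈ 0.8342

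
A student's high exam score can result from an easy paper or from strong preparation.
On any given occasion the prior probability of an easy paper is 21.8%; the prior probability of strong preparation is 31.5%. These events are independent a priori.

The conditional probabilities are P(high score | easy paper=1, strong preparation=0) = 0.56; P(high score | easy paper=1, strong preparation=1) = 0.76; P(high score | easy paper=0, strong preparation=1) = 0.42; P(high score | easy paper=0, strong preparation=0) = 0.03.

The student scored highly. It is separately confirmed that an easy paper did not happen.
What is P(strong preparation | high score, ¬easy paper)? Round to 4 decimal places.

Sum P(high score|·) weighted by the priors over both values of strong preparation:
  P(high score | ¬easy paper) = 0.03*0.685 + 0.42*0.315
        = 0.020550 + 0.132300 = 0.152850
Configurations with strong preparation contribute 0.132300, so
  P(strong preparation | high score, ¬easy paper) = 0.132300 / 0.152850 ≈ 0.8656

P(strong preparation | high score, ¬easy paper) ≈ 0.8656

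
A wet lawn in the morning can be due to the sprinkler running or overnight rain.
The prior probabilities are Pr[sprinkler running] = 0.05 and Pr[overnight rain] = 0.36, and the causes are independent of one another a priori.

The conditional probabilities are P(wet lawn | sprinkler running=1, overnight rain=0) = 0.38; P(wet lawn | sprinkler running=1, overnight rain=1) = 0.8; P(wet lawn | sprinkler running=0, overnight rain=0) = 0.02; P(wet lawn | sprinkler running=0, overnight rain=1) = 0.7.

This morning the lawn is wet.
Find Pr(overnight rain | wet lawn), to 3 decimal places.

Pr(overnight rain | wet lawn) ≈ 0.913

P(wet lawn) = 0.02·0.95·0.64 + 0.7·0.95·0.36 + 0.38·0.05·0.64 + 0.8·0.05·0.36 = 0.012160 + 0.239400 + 0.012160 + 0.014400 = 0.278120
Restricting to configurations with overnight rain present: 0.239400 + 0.014400 = 0.253800.
P(overnight rain | wet lawn) = 0.253800 / 0.278120 ≈ 0.913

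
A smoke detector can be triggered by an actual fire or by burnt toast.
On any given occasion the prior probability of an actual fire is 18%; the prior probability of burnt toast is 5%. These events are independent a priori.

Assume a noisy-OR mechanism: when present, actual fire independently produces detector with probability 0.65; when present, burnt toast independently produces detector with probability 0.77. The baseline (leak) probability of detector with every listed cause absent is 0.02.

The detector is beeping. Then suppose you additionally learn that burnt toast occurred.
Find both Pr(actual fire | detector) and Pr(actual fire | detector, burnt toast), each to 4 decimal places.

Pr(actual fire | detector) ≈ 0.7182; Pr(actual fire | detector, burnt toast) ≈ 0.2070

Under noisy-OR, P(detector | causes) = 1 − (1−0.02)·∏(1−qᵢ) over the active causes.
For the numerator, keep only actual fire=true terms: 0.112347 + 0.008290 = 0.120637
The normalizing constant is 0.02×0.82×0.95 + 0.7746×0.82×0.05 + 0.657×0.18×0.95 + 0.92111×0.18×0.05 = 0.167976
P(actual fire | detector) = 0.120637/0.167976 ≈ 0.7182

With the extra evidence:
P(detector | burnt toast) = 0.7746×0.82 + 0.92111×0.18 = 0.635172 + 0.165800 = 0.800972
Restricting to configurations with actual fire present: 0.92111×0.18 = 0.165800.
So P(actual fire | detector, burnt toast) = 0.165800/0.800972 ≈ 0.2070.
— burnt toast explains away the evidence for actual fire.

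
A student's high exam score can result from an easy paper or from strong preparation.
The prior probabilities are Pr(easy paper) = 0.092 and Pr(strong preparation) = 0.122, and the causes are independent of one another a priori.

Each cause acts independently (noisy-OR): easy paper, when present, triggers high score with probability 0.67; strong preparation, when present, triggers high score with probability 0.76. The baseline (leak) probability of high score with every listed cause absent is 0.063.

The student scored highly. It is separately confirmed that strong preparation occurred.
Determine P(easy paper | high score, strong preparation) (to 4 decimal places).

Under noisy-OR, P(high score | causes) = 1 − (1−0.063)·∏(1−qᵢ) over the active causes.
Weight on easy paper=true, given the evidence: 0.92579×0.092 = 0.085173
Normalizer over all consistent configurations: 0.77512×0.908 + 0.92579×0.092 = 0.788982
P(easy paper | high score, strong preparation) = 0.085173/0.788982 ≈ 0.1080

P(easy paper | high score, strong preparation) ≈ 0.1080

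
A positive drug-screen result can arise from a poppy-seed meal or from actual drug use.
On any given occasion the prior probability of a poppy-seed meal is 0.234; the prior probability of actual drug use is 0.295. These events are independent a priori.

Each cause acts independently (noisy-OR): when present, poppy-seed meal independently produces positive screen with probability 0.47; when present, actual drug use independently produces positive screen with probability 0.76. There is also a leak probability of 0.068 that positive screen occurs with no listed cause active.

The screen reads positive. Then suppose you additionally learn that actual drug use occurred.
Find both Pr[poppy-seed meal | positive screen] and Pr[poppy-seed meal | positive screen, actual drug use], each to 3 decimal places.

Under noisy-OR, P(positive screen | causes) = 1 − (1−0.068)·∏(1−qᵢ) over the active causes.
Weight on poppy-seed meal=true, given the evidence: 0.083481 + 0.060846 = 0.144327
Normalizer over all consistent configurations: 0.068*0.766*0.705 + 0.77632*0.766*0.295 + 0.50604*0.234*0.705 + 0.88145*0.234*0.295 = 0.356474
P(poppy-seed meal | positive screen) = 0.144327/0.356474 ≈ 0.405

With the extra evidence:
P(positive screen | actual drug use) = 0.77632×0.766 + 0.88145×0.234 = 0.594661 + 0.206259 = 0.800920
Of this, 0.206259 comes from 0.88145×0.234 (the poppy-seed meal=true cases).
So P(poppy-seed meal | positive screen, actual drug use) = 0.206259/0.800920 ≈ 0.258.

Pr[poppy-seed meal | positive screen] ≈ 0.405; Pr[poppy-seed meal | positive screen, actual drug use] ≈ 0.258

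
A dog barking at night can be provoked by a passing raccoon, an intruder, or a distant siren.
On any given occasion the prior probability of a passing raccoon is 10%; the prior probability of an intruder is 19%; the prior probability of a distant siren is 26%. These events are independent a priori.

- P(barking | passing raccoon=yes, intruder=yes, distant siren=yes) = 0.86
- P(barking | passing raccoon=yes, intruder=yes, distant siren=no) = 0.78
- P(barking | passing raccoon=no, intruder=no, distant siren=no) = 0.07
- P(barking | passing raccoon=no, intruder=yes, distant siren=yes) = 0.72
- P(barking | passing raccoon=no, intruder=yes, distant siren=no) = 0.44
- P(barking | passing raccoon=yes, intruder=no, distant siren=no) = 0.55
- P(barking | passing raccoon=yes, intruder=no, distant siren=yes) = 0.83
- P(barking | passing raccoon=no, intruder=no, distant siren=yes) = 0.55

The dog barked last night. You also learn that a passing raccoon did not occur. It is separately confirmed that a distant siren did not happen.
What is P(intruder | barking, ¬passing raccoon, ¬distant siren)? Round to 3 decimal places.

P(intruder | barking, ¬passing raccoon, ¬distant siren) ≈ 0.596

P(barking | ¬passing raccoon, ¬distant siren) = 0.07*0.81 + 0.44*0.19 = 0.056700 + 0.083600 = 0.140300
The intruder-present share is 0.44*0.19 = 0.083600.
So P(intruder | barking, ¬passing raccoon, ¬distant siren) = 0.083600/0.140300 ≈ 0.596.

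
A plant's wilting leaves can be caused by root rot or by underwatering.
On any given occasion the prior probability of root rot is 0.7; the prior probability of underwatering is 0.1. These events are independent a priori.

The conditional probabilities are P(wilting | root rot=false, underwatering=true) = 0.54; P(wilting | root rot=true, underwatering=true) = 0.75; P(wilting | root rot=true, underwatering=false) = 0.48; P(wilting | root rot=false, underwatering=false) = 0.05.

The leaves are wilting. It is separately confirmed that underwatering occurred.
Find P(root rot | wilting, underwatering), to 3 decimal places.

P(root rot | wilting, underwatering) ≈ 0.764

For the numerator, keep only root rot=true terms: 0.75·0.7 = 0.525000
Denominator P(wilting | underwatering): 0.54·0.3 + 0.75·0.7 = 0.687000
P(root rot | wilting, underwatering) = 0.525000/0.687000 ≈ 0.764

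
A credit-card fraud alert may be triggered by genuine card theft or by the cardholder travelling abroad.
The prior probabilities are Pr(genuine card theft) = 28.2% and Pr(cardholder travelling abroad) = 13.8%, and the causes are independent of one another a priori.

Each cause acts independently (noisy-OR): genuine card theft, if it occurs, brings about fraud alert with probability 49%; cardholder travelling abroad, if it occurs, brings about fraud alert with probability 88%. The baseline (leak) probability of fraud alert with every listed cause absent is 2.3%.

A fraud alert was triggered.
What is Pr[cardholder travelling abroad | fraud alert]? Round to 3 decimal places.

Under noisy-OR, P(fraud alert | causes) = 1 − (1−0.023)·∏(1−qᵢ) over the active causes.
For the numerator, keep only cardholder travelling abroad=true terms: 0.087467 + 0.036589 = 0.124056
Normalizer over all consistent configurations: 0.023·0.718·0.862 + 0.88276·0.718·0.138 + 0.50173·0.282·0.862 + 0.940208·0.282·0.138 = 0.260254
Posterior = 0.124056 / 0.260254 ≈ 0.477

Pr[cardholder travelling abroad | fraud alert] ≈ 0.477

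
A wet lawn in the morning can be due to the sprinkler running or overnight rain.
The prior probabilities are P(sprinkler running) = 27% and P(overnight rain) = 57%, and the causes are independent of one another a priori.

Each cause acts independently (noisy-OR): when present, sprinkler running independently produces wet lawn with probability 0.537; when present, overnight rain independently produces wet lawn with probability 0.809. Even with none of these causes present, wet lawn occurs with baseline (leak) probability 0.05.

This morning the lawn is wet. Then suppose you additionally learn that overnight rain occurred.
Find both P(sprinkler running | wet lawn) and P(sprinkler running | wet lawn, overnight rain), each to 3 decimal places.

Under noisy-OR, P(wet lawn | causes) = 1 − (1−0.05)·∏(1−qᵢ) over the active causes.
Weight on sprinkler running=true, given the evidence: 0.065033 + 0.140971 = 0.206004
Normalizer over all consistent configurations: 0.05×0.73×0.43 + 0.81855×0.73×0.57 + 0.56015×0.27×0.43 + 0.915989×0.27×0.57 = 0.562298
Posterior = 0.206004 / 0.562298 ≈ 0.366

Now also conditioning on overnight rain=true:
Enumerate both values of sprinkler running and weight by the priors:
  P(wet lawn | overnight rain) = 0.81855·0.73 + 0.915989·0.27
        = 0.597541 + 0.247317 = 0.844858
The terms with sprinkler running present sum to 0.247317, so
  P(sprinkler running | wet lawn, overnight rain) = 0.247317 / 0.844858 ≈ 0.293
— overnight rain explains away the evidence for sprinkler running.

P(sprinkler running | wet lawn) ≈ 0.366; P(sprinkler running | wet lawn, overnight rain) ≈ 0.293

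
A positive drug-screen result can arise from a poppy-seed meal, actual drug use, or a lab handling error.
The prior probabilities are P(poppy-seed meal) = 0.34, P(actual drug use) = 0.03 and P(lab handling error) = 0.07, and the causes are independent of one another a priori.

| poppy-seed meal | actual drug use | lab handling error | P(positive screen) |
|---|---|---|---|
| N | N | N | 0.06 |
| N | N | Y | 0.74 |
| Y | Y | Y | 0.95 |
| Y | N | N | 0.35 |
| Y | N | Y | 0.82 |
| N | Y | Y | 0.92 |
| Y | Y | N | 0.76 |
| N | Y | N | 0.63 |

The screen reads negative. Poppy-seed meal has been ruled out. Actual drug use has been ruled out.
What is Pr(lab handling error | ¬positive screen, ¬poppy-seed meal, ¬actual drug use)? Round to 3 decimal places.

By total probability over both values of lab handling error:
  P(¬positive screen | ¬poppy-seed meal, ¬actual drug use) = 0.94*0.93 + 0.26*0.07
        = 0.874200 + 0.018200 = 0.892400
The terms with lab handling error present sum to 0.018200, so
  P(lab handling error | ¬positive screen, ¬poppy-seed meal, ¬actual drug use) = 0.018200 / 0.892400 ≈ 0.020

Pr(lab handling error | ¬positive screen, ¬poppy-seed meal, ¬actual drug use) ≈ 0.020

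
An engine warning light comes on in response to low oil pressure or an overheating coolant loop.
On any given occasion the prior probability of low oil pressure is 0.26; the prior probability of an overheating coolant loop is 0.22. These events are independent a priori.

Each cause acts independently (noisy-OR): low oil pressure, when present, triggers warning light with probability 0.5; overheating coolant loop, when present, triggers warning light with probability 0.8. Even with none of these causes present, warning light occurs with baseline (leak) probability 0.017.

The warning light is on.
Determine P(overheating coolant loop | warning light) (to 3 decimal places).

Under noisy-OR, P(warning light | causes) = 1 − (1−0.017)·∏(1−qᵢ) over the active causes.
Numerator (weight on configurations with overheating coolant loop): 0.130794 + 0.051577 = 0.182371
Denominator P(warning light): 0.017*0.74*0.78 + 0.8034*0.74*0.22 + 0.5085*0.26*0.78 + 0.9017*0.26*0.22 = 0.295307
Posterior = 0.182371 / 0.295307 ≈ 0.618

P(overheating coolant loop | warning light) ≈ 0.618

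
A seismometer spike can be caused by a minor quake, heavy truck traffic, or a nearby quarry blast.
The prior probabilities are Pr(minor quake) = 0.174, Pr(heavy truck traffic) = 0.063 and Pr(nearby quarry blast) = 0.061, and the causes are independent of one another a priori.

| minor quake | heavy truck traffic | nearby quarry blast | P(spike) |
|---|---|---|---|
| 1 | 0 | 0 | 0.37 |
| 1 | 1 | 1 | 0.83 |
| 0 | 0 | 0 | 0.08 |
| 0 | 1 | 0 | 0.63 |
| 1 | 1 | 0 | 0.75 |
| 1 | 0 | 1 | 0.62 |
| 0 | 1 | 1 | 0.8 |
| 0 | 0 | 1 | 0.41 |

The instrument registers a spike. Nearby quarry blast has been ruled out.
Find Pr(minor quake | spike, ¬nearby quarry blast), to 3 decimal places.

Pr(minor quake | spike, ¬nearby quarry blast) ≈ 0.420

P(spike | ¬nearby quarry blast) = 0.08×0.826×0.937 + 0.63×0.826×0.063 + 0.37×0.174×0.937 + 0.75×0.174×0.063 = 0.061917 + 0.032784 + 0.060324 + 0.008221 = 0.163246
Restricting to configurations with minor quake present: 0.060324 + 0.008221 = 0.068545.
P(minor quake | spike, ¬nearby quarry blast) = 0.068545 / 0.163246 ≈ 0.420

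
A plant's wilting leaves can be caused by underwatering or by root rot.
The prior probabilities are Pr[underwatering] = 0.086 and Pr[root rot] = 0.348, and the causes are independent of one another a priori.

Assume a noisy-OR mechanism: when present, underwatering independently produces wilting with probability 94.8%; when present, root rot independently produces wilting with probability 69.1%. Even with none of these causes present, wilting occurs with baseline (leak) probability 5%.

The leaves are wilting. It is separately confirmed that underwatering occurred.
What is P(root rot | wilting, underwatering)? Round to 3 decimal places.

P(root rot | wilting, underwatering) ≈ 0.356

Under noisy-OR, P(wilting | causes) = 1 − (1−0.05)·∏(1−qᵢ) over the active causes.
Weight on root rot=true, given the evidence: 0.984735*0.348 = 0.342688
The normalizing constant is 0.9506*0.652 + 0.984735*0.348 = 0.962479
Posterior = 0.342688 / 0.962479 ≈ 0.356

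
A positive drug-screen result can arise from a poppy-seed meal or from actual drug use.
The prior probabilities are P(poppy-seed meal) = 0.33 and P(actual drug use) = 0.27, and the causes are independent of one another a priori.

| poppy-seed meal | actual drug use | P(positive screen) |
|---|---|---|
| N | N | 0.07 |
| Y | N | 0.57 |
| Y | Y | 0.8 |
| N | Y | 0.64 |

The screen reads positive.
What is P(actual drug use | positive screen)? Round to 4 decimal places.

P(positive screen) = 0.07×0.67×0.73 + 0.64×0.67×0.27 + 0.57×0.33×0.73 + 0.8×0.33×0.27 = 0.034237 + 0.115776 + 0.137313 + 0.071280 = 0.358606
Of this, 0.187056 comes from 0.115776 + 0.071280 (the actual drug use=true cases).
P(actual drug use | positive screen) = 0.187056 / 0.358606 ≈ 0.5216

P(actual drug use | positive screen) ≈ 0.5216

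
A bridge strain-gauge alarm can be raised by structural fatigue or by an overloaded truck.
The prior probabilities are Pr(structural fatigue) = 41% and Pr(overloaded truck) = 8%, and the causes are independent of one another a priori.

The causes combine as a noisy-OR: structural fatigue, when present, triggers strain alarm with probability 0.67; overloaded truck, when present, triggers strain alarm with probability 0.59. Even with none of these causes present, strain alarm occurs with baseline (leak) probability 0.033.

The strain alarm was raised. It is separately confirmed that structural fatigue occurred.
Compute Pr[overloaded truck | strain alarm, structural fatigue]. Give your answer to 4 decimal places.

Under noisy-OR, P(strain alarm | causes) = 1 − (1−0.033)·∏(1−qᵢ) over the active causes.
P(strain alarm | structural fatigue) = 0.68089*0.92 + 0.869165*0.08 = 0.626419 + 0.069533 = 0.695952
Of this, 0.069533 comes from 0.869165*0.08 (the overloaded truck=true cases).
Hence the posterior is 0.069533/0.695952 ≈ 0.0999.

Pr[overloaded truck | strain alarm, structural fatigue] ≈ 0.0999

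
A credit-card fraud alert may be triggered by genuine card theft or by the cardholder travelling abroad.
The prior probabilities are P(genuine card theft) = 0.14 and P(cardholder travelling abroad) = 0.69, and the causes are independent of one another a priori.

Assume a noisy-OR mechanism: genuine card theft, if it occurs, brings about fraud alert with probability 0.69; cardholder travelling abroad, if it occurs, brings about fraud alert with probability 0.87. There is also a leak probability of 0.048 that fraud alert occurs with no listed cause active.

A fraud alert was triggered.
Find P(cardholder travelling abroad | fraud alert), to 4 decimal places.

Under noisy-OR, P(fraud alert | causes) = 1 − (1−0.048)·∏(1−qᵢ) over the active causes.
By total probability over the 4 (genuine card theft, cardholder travelling abroad) configurations:
  P(fraud alert) = 0.048·0.86·0.31 + 0.87624·0.86·0.69 + 0.70488·0.14·0.31 + 0.961634·0.14·0.69
        = 0.012797 + 0.519961 + 0.030592 + 0.092894 = 0.656244
The terms with cardholder travelling abroad present sum to 0.612855, so
  P(cardholder travelling abroad | fraud alert) = 0.612855 / 0.656244 ≈ 0.9339

P(cardholder travelling abroad | fraud alert) ≈ 0.9339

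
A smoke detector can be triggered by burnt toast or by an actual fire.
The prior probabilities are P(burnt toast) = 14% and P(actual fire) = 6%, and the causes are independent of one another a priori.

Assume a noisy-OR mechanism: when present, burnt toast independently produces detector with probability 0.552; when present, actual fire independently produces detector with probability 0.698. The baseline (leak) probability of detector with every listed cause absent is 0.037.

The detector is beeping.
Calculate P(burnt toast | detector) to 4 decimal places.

P(burnt toast | detector) ≈ 0.5526

Under noisy-OR, P(detector | causes) = 1 − (1−0.037)·∏(1−qᵢ) over the active causes.
Enumerate the 4 (burnt toast, actual fire) configurations and weight by the priors:
  P(detector) = 0.037·0.86·0.94 + 0.709174·0.86·0.06 + 0.568576·0.14·0.94 + 0.86971·0.14·0.06
        = 0.029911 + 0.036593 + 0.074825 + 0.007306 = 0.148635
Keeping only the burnt toast-present terms gives 0.082131, so
  P(burnt toast | detector) = 0.082131 / 0.148635 ≈ 0.5526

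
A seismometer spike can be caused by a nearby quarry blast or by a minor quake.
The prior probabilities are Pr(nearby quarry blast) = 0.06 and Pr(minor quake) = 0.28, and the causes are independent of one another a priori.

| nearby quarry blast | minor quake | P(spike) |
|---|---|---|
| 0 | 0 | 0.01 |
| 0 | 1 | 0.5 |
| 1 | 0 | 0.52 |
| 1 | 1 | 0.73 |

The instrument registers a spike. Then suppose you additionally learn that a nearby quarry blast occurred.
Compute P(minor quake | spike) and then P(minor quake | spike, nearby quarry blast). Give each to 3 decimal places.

Weight on minor quake=true, given the evidence: 0.131600 + 0.012264 = 0.143864
The normalizing constant is 0.01*0.94*0.72 + 0.5*0.94*0.28 + 0.52*0.06*0.72 + 0.73*0.06*0.28 = 0.173096
Posterior = 0.143864 / 0.173096 ≈ 0.831

Now also conditioning on nearby quarry blast=true:
P(spike | nearby quarry blast) = 0.52·0.72 + 0.73·0.28 = 0.374400 + 0.204400 = 0.578800
Restricting to configurations with minor quake present: 0.73·0.28 = 0.204400.
P(minor quake | spike, nearby quarry blast) = 0.204400 / 0.578800 ≈ 0.353
The drop from 0.831 to 0.353 is the explaining-away (discounting) effect.

P(minor quake | spike) ≈ 0.831; P(minor quake | spike, nearby quarry blast) ≈ 0.353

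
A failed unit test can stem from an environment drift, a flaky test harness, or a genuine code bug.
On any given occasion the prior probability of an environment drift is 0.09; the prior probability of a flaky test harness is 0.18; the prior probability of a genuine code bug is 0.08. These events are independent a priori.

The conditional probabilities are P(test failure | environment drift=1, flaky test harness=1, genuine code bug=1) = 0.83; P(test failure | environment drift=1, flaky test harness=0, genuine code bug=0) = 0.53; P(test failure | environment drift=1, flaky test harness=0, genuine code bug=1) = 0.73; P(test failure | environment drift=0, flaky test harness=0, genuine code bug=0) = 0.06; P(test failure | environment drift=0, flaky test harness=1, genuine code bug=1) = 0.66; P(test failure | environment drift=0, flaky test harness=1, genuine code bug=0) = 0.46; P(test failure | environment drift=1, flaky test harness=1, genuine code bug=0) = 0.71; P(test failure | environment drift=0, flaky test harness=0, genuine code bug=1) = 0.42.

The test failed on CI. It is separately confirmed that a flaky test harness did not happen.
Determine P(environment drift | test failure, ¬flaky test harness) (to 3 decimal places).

P(test failure | ¬flaky test harness) = 0.06*0.91*0.92 + 0.42*0.91*0.08 + 0.53*0.09*0.92 + 0.73*0.09*0.08 = 0.050232 + 0.030576 + 0.043884 + 0.005256 = 0.129948
Of this, 0.049140 comes from 0.043884 + 0.005256 (the environment drift=true cases).
So P(environment drift | test failure, ¬flaky test harness) = 0.049140/0.129948 ≈ 0.378.

P(environment drift | test failure, ¬flaky test harness) ≈ 0.378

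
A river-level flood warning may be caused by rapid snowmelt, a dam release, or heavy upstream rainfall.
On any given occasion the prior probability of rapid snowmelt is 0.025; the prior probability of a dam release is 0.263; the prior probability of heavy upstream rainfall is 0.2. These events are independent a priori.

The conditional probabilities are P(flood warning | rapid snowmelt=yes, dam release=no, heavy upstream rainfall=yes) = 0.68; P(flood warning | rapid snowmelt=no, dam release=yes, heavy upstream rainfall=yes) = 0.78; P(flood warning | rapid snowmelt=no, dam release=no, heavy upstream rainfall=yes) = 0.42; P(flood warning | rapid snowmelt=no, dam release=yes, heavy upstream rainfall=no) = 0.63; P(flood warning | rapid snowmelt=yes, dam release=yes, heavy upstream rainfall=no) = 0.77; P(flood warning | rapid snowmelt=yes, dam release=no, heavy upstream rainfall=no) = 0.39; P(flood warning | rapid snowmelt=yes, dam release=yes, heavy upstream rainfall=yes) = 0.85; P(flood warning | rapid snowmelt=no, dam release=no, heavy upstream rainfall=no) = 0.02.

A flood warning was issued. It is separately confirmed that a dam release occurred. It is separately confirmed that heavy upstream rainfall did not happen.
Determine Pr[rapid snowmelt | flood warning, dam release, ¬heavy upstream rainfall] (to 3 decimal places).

P(flood warning | dam release, ¬heavy upstream rainfall) = 0.63*0.975 + 0.77*0.025 = 0.614250 + 0.019250 = 0.633500
Of this, 0.019250 comes from 0.77*0.025 (the rapid snowmelt=true cases).
P(rapid snowmelt | flood warning, dam release, ¬heavy upstream rainfall) = 0.019250 / 0.633500 ≈ 0.030

Pr[rapid snowmelt | flood warning, dam release, ¬heavy upstream rainfall] ≈ 0.030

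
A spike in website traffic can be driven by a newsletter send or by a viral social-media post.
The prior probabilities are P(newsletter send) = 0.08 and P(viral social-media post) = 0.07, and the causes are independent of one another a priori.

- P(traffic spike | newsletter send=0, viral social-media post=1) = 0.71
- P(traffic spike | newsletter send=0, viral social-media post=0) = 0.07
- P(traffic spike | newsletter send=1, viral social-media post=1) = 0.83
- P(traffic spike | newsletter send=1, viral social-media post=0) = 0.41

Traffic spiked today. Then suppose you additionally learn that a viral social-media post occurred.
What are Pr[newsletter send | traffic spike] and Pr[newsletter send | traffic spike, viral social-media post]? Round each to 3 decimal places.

Enumerate the 4 (newsletter send, viral social-media post) configurations and weight by the priors:
  P(traffic spike) = 0.07·0.92·0.93 + 0.71·0.92·0.07 + 0.41·0.08·0.93 + 0.83·0.08·0.07
        = 0.059892 + 0.045724 + 0.030504 + 0.004648 = 0.140768
Keeping only the newsletter send-present terms gives 0.035152, so
  P(newsletter send | traffic spike) = 0.035152 / 0.140768 ≈ 0.250

Now condition on the additional information:
P(traffic spike | viral social-media post) = 0.71*0.92 + 0.83*0.08 = 0.653200 + 0.066400 = 0.719600
The newsletter send-present share is 0.83*0.08 = 0.066400.
P(newsletter send | traffic spike, viral social-media post) = 0.066400 / 0.719600 ≈ 0.092
The drop from 0.250 to 0.092 is the explaining-away (discounting) effect.

Pr[newsletter send | traffic spike] ≈ 0.250; Pr[newsletter send | traffic spike, viral social-media post] ≈ 0.092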